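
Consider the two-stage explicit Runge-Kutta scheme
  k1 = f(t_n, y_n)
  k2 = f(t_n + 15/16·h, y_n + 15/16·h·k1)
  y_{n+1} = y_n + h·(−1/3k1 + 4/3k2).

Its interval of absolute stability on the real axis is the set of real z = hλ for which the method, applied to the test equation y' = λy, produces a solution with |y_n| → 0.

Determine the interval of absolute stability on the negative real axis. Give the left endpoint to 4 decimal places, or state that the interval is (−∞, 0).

With y'=λy (z=hλ):
  k1=λy_n ⇒ h·k1=z·y_n;  k2=λ(1+15/16z)y_n ⇒ h·k2=z(1+15/16z)y_n
  y_{n+1}/y_n = 1 − 1/3z + 4/3z(1+15/16z) = 1 + z + 5/4z²
  so R(z) = 1 + z + 5/4z².

Solve |R(x)|<1 on ℝ⁻.
x=-0.95: |R|=1.1781
R=1: x+5/4x²=0 ⇒ x=−4/5=-0.8000; min R=1−1/(4·5/4)=0.8000>−1
Confirm numerically:
  x=-0.485: |R|=0.80903 <1
  x=-0.452: |R|=0.80338 <1
  x=-0.450: |R|=0.80312 <1
  x=-1.222: |R|=1.64460 >1
  x=-0.995: |R|=1.24253 >1
  x=-0.829: |R|=1.03005 >1
Interval (-0.8000, 0).

z∈(-0.8000,0).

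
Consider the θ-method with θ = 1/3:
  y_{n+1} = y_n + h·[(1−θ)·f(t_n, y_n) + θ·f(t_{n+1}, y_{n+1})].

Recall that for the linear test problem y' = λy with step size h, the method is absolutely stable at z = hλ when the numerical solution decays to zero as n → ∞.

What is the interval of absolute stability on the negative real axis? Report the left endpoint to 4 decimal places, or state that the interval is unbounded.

On y'=λy, z=hλ:
  y_{n+1} = y_n + z·[2/3·y_n + 1/3·y_{n+1}] ⇒ (1 − 1/3z)y_{n+1} = (1 + 2/3z)y_n
  ⇒ R(z) = (1 + 2/3z)/(1 − 1/3z).

Find x<0 with |R(x)|<1.
x=-1.74: |R|=0.1013
R=−1: 1+2/3x = −1+1/3x ⇒ -1/3x=2 ⇒ x=2/(-1/3)=-6.0000
Confirm numerically:
  x=-5.865: |R|=0.98477 <1
  x=-5.491: |R|=0.94005 <1
  x=-5.034: |R|=0.87976 <1
  x=-4.439: |R|=0.79016 <1
  x=-6.543: |R|=1.05690 >1
  x=-6.279: |R|=1.03007 >1
  x=-6.073: |R|=1.00805 >1
Interval (-6.0000, 0).

z∈(-6.0000,0).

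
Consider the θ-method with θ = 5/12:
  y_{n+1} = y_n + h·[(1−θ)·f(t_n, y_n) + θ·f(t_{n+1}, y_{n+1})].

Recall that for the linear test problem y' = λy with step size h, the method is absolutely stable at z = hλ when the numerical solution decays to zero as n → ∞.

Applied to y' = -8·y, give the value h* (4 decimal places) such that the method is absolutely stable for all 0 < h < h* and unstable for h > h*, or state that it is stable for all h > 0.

Set f=λy, z=hλ:
  y_{n+1} = y_n + z·[7/12·y_n + 5/12·y_{n+1}] ⇒ (1 − 5/12z)y_{n+1} = (1 + 7/12z)y_n
  so R(z) = (1 + 7/12z)/(1 − 5/12z).

Find x<0 with |R(x)|<1.
x=-0.73: |R|=0.4403
R=−1: 1+7/12x = −1+5/12x ⇒ -1/6x=2 ⇒ x=2/(-1/6)=-12.0000
Confirm numerically:
  x=-8.513: |R|=0.87219 <1
  x=-5.997: |R|=0.71404 <1
  x=-5.379: |R|=0.65954 <1
  x=-4.807: |R|=0.60078 <1
  x=-12.482: |R|=1.01296 >1
  x=-12.325: |R|=1.00883 >1
  x=-12.057: |R|=1.00158 >1
Interval (-12.0000, 0).

(-12.0000,0); λ=-8 ⇒ h* = (12)/8 = 1.5000.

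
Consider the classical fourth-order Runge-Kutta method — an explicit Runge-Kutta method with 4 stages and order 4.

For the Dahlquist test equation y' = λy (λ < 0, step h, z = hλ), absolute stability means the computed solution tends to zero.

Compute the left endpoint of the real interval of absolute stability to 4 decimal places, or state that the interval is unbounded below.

z* = -2.7853.

Test eqn y'=λy, z=hλ:
  order 4, 4-stage ⇒ R(z)=1+z+z^2/2+z^3/6+z^4/24
  (e.g. R(-0.8)=0.45173, |R|=0.45173)

Find x<0 with |R(x)|<1.
x=-0.8: |R|=0.4517
|R(-1.66)|=0.2718 |R(-1.51)|=0.2728 |R(-0.64)|=0.5281
Bisect:
  x_lo=-3.2363 |R|=1.9220  x_hi=-0.3621 |R|=0.6963
  mid=-1.79919 |R|=0.28528 →hi
  mid=-2.51775 |R|=0.66608 →hi
  mid=-2.87704 |R|=1.14736 →lo
  mid=-2.69740 |R|=0.87537 →hi
  mid=-2.78722 |R|=1.00290 →lo
  mid=-2.74231 |R|=0.93710 →hi
  mid=-2.76476 |R|=0.96948 →hi
  ...
  [-2.78546,-2.78529] ⇒ x*=-2.7853
Interval (-2.7853, 0).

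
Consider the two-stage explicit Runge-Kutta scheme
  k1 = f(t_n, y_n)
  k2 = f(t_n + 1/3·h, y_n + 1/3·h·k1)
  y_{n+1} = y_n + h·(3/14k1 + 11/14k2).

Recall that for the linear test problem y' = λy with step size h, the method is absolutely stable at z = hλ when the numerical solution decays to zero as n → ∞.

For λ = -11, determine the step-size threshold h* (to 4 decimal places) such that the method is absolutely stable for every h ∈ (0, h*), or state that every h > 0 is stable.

Test eqn y'=λy, z=hλ:
  k1=λy_n ⇒ h·k1=z·y_n;  k2=λ(1+1/3z)y_n ⇒ h·k2=z(1+1/3z)y_n
  y_{n+1}/y_n = 1 + 3/14z + 11/14z(1+1/3z) = 1 + z + 11/42z²
  so R(z) = 1 + z + 11/42z².

Find x<0 with |R(x)|<1.
x=-0.84: |R|=0.3448
R=1: x+11/42x²=0 ⇒ x=−42/11=-3.8182; min R=1−1/(4·11/42)=0.0455>−1
Confirm numerically:
  x=-2.841: |R|=0.27291 <1
  x=-2.204: |R|=0.06823 <1
  x=-1.979: |R|=0.04673 <1
  x=-4.349: |R|=1.60461 >1
  x=-4.143: |R|=1.35245 >1
  x=-4.101: |R|=1.30377 >1
Interval (-3.8182, 0).

(-3.8182,0); λ=-11 ⇒ h* = (42/11)/11 = 0.3471.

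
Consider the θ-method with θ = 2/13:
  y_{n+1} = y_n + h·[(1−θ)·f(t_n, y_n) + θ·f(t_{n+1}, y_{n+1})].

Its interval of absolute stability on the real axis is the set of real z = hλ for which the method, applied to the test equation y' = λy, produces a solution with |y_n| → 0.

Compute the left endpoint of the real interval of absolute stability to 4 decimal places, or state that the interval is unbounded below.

Test eqn y'=λy, z=hλ:
  y_{n+1} = y_n + z·[11/13·y_n + 2/13·y_{n+1}] ⇒ (1 − 2/13z)y_{n+1} = (1 + 11/13z)y_n
  Hence R(z) = (1 + 11/13z)/(1 − 2/13z).

Boundary: |R(x)|=1, x<0.
x=-0.57: |R|=0.4760
R=−1: 1+11/13x = −1+2/13x ⇒ -9/13x=2 ⇒ x=2/(-9/13)=-2.8889
Confirm numerically:
  x=-2.271: |R|=0.68299 <1
  x=-1.883: |R|=0.46004 <1
  x=-1.682: |R|=0.33623 <1
  x=-3.164: |R|=1.12810 >1
  x=-2.943: |R|=1.02579 >1
  x=-2.924: |R|=1.01677 >1
Stable set (-2.8889, 0).

left endpoint -2.8889.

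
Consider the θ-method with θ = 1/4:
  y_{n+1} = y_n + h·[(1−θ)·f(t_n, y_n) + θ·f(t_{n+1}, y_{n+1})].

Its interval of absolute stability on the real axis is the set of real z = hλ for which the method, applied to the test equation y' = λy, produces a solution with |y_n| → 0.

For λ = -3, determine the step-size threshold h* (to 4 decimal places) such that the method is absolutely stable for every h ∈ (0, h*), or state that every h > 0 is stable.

(-4.0000,0); λ=-3 ⇒ h* = (4)/3 = 1.3333.

With y'=λy (z=hλ):
  y_{n+1} = y_n + z·[3/4·y_n + 1/4·y_{n+1}] ⇒ (1 − 1/4z)y_{n+1} = (1 + 3/4z)y_n
  R(z) = (1 + 3/4z)/(1 − 1/4z).

Boundary: |R(x)|=1, x<0.
x=-0.97: |R|=0.2193
R=−1: 1+3/4x = −1+1/4x ⇒ -1/2x=2 ⇒ x=2/(-1/2)=-4.0000
Confirm numerically:
  x=-3.509: |R|=0.86922 <1
  x=-3.479: |R|=0.86068 <1
  x=-3.009: |R|=0.71722 <1
  x=-4.584: |R|=1.13607 >1
  x=-4.463: |R|=1.10942 >1
  x=-4.336: |R|=1.08061 >1
So |R|<1 on (-4.0000, 0).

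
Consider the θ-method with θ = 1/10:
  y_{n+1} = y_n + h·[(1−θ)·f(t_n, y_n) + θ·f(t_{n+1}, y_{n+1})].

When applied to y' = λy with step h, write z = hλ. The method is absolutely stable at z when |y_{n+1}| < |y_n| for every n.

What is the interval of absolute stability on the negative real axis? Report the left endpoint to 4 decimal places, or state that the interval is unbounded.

(-2.5000, 0).

Test eqn y'=λy, z=hλ:
  y_{n+1} = y_n + z·[9/10·y_n + 1/10·y_{n+1}] ⇒ (1 − 1/10z)y_{n+1} = (1 + 9/10z)y_n
  R(z) = (1 + 9/10z)/(1 − 1/10z).

Solve |R(x)|<1 on ℝ⁻.
x=-0.82: |R|=0.2421
R=−1: 1+9/10x = −1+1/10x ⇒ -4/5x=2 ⇒ x=2/(-4/5)=-2.5000
Confirm numerically:
  x=-2.379: |R|=0.92180 <1
  x=-2.217: |R|=0.81468 <1
  x=-1.349: |R|=0.18865 <1
  x=-1.159: |R|=0.03862 <1
  x=-3.051: |R|=1.33775 >1
  x=-2.854: |R|=1.22032 >1
  x=-2.839: |R|=1.21123 >1
Stable set (-2.5000, 0).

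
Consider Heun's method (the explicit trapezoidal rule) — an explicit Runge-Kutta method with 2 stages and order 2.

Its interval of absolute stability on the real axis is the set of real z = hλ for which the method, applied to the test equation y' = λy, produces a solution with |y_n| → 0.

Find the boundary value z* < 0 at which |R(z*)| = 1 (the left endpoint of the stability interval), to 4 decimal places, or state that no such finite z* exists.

left endpoint -2.0000.

Test eqn y'=λy, z=hλ:
  order 2, 2-stage ⇒ R(z)=1+z+z^2/2
  (e.g. R(-1.17)=0.51445, |R|=0.51445)

Find x<0 with |R(x)|<1.
x=-1.17: |R|=0.5144
|R(-1.99)|=0.9900 |R(-1.56)|=0.6568 |R(-1.02)|=0.5002
Bisect:
  x_lo=-2.4197 |R|=1.5078  x_hi=-0.3766 |R|=0.6943
  mid=-1.39815 |R|=0.57926 →hi
  mid=-1.90893 |R|=0.91307 →hi
  mid=-2.16431 |R|=1.17781 →lo
  mid=-2.03662 |R|=1.03729 →lo
  mid=-1.97277 |R|=0.97315 →hi
  mid=-2.00470 |R|=1.00471 →lo
  mid=-1.98874 |R|=0.98880 →hi
  mid=-1.99672 |R|=0.99672 →hi
  mid=-2.00071 |R|=1.00071 →lo
  ...
  [-2.00008,-1.99996] ⇒ x*=-2.0000
Interval (-2.0000, 0).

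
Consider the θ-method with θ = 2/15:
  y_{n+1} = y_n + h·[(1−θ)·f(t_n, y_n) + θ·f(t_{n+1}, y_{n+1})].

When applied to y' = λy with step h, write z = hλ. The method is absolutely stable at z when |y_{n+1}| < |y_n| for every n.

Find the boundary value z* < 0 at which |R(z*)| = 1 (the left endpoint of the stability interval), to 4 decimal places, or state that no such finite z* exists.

left endpoint -2.7273.

With y'=λy (z=hλ):
  y_{n+1} = y_n + z·[13/15·y_n + 2/15·y_{n+1}] ⇒ (1 − 2/15z)y_{n+1} = (1 + 13/15z)y_n
  Hence R(z) = (1 + 13/15z)/(1 − 2/15z).

Find x<0 with |R(x)|<1.
x=-1.47: |R|=0.2291
R=−1: 1+13/15x = −1+2/15x ⇒ -11/15x=2 ⇒ x=2/(-11/15)=-2.7273
Confirm numerically:
  x=-2.144: |R|=0.66736 <1
  x=-1.791: |R|=0.44575 <1
  x=-1.662: |R|=0.36051 <1
  x=-1.517: |R|=0.26178 <1
  x=-3.178: |R|=1.23216 >1
  x=-2.939: |R|=1.11155 >1
  x=-2.826: |R|=1.05259 >1
Interval (-2.7273, 0).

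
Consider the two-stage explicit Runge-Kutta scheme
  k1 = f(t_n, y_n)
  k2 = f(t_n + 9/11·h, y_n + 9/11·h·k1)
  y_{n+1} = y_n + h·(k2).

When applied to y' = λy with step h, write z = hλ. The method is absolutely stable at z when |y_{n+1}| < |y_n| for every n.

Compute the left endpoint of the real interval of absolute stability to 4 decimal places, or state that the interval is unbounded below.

z* = -1.2222.

On y'=λy, z=hλ:
  k1=λy_n ⇒ h·k1=z·y_n;  k2=λ(1+9/11z)y_n ⇒ h·k2=z(1+9/11z)y_n
  y_{n+1}/y_n = 1 + z(1+9/11z) = 1 + z + 9/11z²
  so R(z) = 1 + z + 9/11z².

Solve |R(x)|<1 on ℝ⁻.
x=-0.53: |R|=0.6998
R=1: x+9/11x²=0 ⇒ x=−11/9=-1.2222; min R=1−1/(4·9/11)=0.6944>−1
Confirm numerically:
  x=-0.954: |R|=0.79064 <1
  x=-0.901: |R|=0.76320 <1
  x=-0.513: |R|=0.70232 <1
  x=-0.499: |R|=0.70473 <1
  x=-1.437: |R|=1.25252 >1
  x=-1.352: |R|=1.14356 >1
Interval (-1.2222, 0).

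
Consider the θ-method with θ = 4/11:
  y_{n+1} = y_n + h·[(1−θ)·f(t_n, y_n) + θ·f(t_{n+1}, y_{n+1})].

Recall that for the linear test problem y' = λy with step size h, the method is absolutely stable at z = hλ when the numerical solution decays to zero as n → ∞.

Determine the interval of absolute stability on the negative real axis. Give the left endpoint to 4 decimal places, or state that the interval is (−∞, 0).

With y'=λy (z=hλ):
  y_{n+1} = y_n + z·[7/11·y_n + 4/11·y_{n+1}] ⇒ (1 − 4/11z)y_{n+1} = (1 + 7/11z)y_n
  Hence R(z) = (1 + 7/11z)/(1 − 4/11z).

Find x<0 with |R(x)|<1.
x=-0.35: |R|=0.6895
R=−1: 1+7/11x = −1+4/11x ⇒ -3/11x=2 ⇒ x=2/(-3/11)=-7.3333
Confirm numerically:
  x=-6.358: |R|=0.91969 <1
  x=-5.630: |R|=0.84755 <1
  x=-5.566: |R|=0.84061 <1
  x=-7.528: |R|=1.01421 >1
  x=-7.466: |R|=1.00974 >1
Stable set (-7.3333, 0).

(-7.3333, 0).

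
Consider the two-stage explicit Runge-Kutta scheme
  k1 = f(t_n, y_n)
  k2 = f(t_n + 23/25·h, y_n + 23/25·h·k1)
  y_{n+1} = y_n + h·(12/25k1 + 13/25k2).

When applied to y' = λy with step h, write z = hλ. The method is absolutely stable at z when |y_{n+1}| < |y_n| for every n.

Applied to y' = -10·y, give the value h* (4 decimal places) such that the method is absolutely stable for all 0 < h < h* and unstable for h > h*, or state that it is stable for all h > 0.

(-2.0903,0); λ=-10 ⇒ h* = (625/299)/10 = 0.2090.

With y'=λy (z=hλ):
  k1=λy_n ⇒ h·k1=z·y_n;  k2=λ(1+23/25z)y_n ⇒ h·k2=z(1+23/25z)y_n
  y_{n+1}/y_n = 1 + 12/25z + 13/25z(1+23/25z) = 1 + z + 299/625z²
  so R(z) = 1 + z + 299/625z².

Boundary: |R(x)|=1, x<0.
x=-0.81: |R|=0.5039
R=1: x+299/625x²=0 ⇒ x=−625/299=-2.0903; min R=1−1/(4·299/625)=0.4774>−1
Confirm numerically:
  x=-1.345: |R|=0.52044 <1
  x=-1.298: |R|=0.50801 <1
  x=-1.167: |R|=0.48453 <1
  x=-1.082: |R|=0.47807 <1
  x=-2.596: |R|=1.62804 >1
  x=-2.453: |R|=1.42563 >1
  x=-2.208: |R|=1.12433 >1
Stable set (-2.0903, 0).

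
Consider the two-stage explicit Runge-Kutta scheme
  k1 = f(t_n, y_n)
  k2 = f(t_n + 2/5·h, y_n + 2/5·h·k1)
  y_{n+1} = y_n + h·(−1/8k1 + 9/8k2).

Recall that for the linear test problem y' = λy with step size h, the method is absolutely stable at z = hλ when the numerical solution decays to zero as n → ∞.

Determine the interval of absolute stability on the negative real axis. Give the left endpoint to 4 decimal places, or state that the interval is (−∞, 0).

Set f=λy, z=hλ:
  k1=λy_n ⇒ h·k1=z·y_n;  k2=λ(1+2/5z)y_n ⇒ h·k2=z(1+2/5z)y_n
  y_{n+1}/y_n = 1 − 1/8z + 9/8z(1+2/5z) = 1 + z + 9/20z²
  Hence R(z) = 1 + z + 9/20z².

Solve |R(x)|<1 on ℝ⁻.
x=-0.54: |R|=0.5912
R=1: x+9/20x²=0 ⇒ x=−20/9=-2.2222; min R=1−1/(4·9/20)=0.4444>−1
Confirm numerically:
  x=-2.174: |R|=0.95282 <1
  x=-1.438: |R|=0.49253 <1
  x=-1.000: |R|=0.45000 <1
  x=-0.927: |R|=0.45970 <1
  x=-2.799: |R|=1.72648 >1
  x=-2.534: |R|=1.35552 >1
  x=-2.440: |R|=1.23912 >1
Interval (-2.2222, 0).

z∈(-2.2222,0).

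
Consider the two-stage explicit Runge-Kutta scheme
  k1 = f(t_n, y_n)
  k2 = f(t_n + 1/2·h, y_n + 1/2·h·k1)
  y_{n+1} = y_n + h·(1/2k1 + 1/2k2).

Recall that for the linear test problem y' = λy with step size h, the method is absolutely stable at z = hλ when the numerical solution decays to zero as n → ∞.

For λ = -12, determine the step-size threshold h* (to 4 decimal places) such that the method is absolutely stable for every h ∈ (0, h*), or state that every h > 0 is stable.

Test eqn y'=λy, z=hλ:
  k1=λy_n ⇒ h·k1=z·y_n;  k2=λ(1+1/2z)y_n ⇒ h·k2=z(1+1/2z)y_n
  y_{n+1}/y_n = 1 + 1/2z + 1/2z(1+1/2z) = 1 + z + 1/4z²
  Hence R(z) = 1 + z + 1/4z².

Need |R(x)|<1, x<0.
x=-0.73: |R|=0.4032
R=1: x+1/4x²=0 ⇒ x=−4=-4.0000; min R=1−1/(4·1/4)=0.0000>−1
Confirm numerically:
  x=-3.324: |R|=0.43824 <1
  x=-2.924: |R|=0.21344 <1
  x=-2.521: |R|=0.06786 <1
  x=-1.671: |R|=0.02706 <1
  x=-4.349: |R|=1.37945 >1
  x=-4.224: |R|=1.23654 >1
  x=-4.050: |R|=1.05062 >1
So |R|<1 on (-4.0000, 0).

(-4.0000,0); λ=-12 ⇒ h* = (4)/12 = 0.3333.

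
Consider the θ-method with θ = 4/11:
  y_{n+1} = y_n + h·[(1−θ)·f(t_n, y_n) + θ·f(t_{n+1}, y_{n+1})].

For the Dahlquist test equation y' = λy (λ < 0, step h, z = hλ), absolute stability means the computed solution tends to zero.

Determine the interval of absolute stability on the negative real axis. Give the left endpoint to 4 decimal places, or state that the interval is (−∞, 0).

(-7.3333, 0).

With y'=λy (z=hλ):
  y_{n+1} = y_n + z·[7/11·y_n + 4/11·y_{n+1}] ⇒ (1 − 4/11z)y_{n+1} = (1 + 7/11z)y_n
  so R(z) = (1 + 7/11z)/(1 − 4/11z).

Solve |R(x)|<1 on ℝ⁻.
x=-0.97: |R|=0.2829
R=−1: 1+7/11x = −1+4/11x ⇒ -3/11x=2 ⇒ x=2/(-3/11)=-7.3333
Confirm numerically:
  x=-6.447: |R|=0.92772 <1
  x=-5.783: |R|=0.86373 <1
  x=-4.841: |R|=0.75375 <1
  x=-7.918: |R|=1.04110 >1
  x=-7.674: |R|=1.02451 >1
  x=-7.621: |R|=1.02080 >1
So |R|<1 on (-7.3333, 0).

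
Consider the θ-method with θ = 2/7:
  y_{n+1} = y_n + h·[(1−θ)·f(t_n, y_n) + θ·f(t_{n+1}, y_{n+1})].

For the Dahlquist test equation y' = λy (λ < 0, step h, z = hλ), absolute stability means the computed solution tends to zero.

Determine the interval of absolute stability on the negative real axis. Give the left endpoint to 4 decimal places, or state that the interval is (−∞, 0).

(-4.6667, 0).

Set f=λy, z=hλ:
  y_{n+1} = y_n + z·[5/7·y_n + 2/7·y_{n+1}] ⇒ (1 − 2/7z)y_{n+1} = (1 + 5/7z)y_n
  ⇒ R(z) = (1 + 5/7z)/(1 − 2/7z).

Boundary: |R(x)|=1, x<0.
x=-0.71: |R|=0.4097
R=−1: 1+5/7x = −1+2/7x ⇒ -3/7x=2 ⇒ x=2/(-3/7)=-4.6667
Confirm numerically:
  x=-3.987: |R|=0.86383 <1
  x=-3.425: |R|=0.73105 <1
  x=-2.414: |R|=0.42864 <1
  x=-2.195: |R|=0.34899 <1
  x=-5.176: |R|=1.08806 >1
  x=-4.894: |R|=1.04062 >1
Interval (-4.6667, 0).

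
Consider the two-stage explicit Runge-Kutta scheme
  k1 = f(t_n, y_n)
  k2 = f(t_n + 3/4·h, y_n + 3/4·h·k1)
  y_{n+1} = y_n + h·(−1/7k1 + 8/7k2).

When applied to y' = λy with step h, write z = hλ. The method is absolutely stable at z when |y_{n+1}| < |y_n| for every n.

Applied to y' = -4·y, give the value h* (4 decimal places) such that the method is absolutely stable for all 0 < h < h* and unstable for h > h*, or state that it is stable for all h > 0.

Set f=λy, z=hλ:
  k1=λy_n ⇒ h·k1=z·y_n;  k2=λ(1+3/4z)y_n ⇒ h·k2=z(1+3/4z)y_n
  y_{n+1}/y_n = 1 − 1/7z + 8/7z(1+3/4z) = 1 + z + 6/7z²
  ⇒ R(z) = 1 + z + 6/7z².

Find x<0 with |R(x)|<1.
x=-0.33: |R|=0.7633
R=1: x+6/7x²=0 ⇒ x=−7/6=-1.1667; min R=1−1/(4·6/7)=0.7083>−1
Confirm numerically:
  x=-0.945: |R|=0.82045 <1
  x=-0.792: |R|=0.74565 <1
  x=-0.644: |R|=0.71149 <1
  x=-0.481: |R|=0.71731 <1
  x=-1.751: |R|=1.87700 >1
  x=-1.314: |R|=1.16594 >1
  x=-1.229: |R|=1.06566 >1
So |R|<1 on (-1.1667, 0).

(-1.1667,0); λ=-4 ⇒ h* = (7/6)/4 = 0.2917.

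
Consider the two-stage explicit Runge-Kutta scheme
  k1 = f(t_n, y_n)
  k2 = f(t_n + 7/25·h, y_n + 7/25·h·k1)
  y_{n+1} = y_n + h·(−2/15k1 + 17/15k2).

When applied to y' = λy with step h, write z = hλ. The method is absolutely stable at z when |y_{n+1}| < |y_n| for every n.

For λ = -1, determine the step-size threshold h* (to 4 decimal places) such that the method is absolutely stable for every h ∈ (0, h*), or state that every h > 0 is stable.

Set f=λy, z=hλ:
  k1=λy_n ⇒ h·k1=z·y_n;  k2=λ(1+7/25z)y_n ⇒ h·k2=z(1+7/25z)y_n
  y_{n+1}/y_n = 1 − 2/15z + 17/15z(1+7/25z) = 1 + z + 119/375z²
  R(z) = 1 + z + 119/375z².

Boundary: |R(x)|=1, x<0.
x=-0.96: |R|=0.3325
R=1: x+119/375x²=0 ⇒ x=−375/119=-3.1513; min R=1−1/(4·119/375)=0.2122>−1
Confirm numerically:
  x=-2.680: |R|=0.59921 <1
  x=-2.609: |R|=0.55105 <1
  x=-1.863: |R|=0.23839 <1
  x=-3.508: |R|=1.39712 >1
  x=-3.404: |R|=1.27301 >1
  x=-3.351: |R|=1.21240 >1
Stable set (-3.1513, 0).

(-3.1513,0); λ=-1 ⇒ h* = (375/119)/1 = 3.1513.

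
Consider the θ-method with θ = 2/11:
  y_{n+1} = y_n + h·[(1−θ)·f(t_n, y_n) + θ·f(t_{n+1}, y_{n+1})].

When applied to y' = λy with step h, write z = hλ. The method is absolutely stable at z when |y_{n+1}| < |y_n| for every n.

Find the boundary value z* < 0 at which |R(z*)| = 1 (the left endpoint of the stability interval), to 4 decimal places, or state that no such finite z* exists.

left endpoint -3.1429.

Set f=λy, z=hλ:
  y_{n+1} = y_n + z·[9/11·y_n + 2/11·y_{n+1}] ⇒ (1 − 2/11z)y_{n+1} = (1 + 9/11z)y_n
  ⇒ R(z) = (1 + 9/11z)/(1 − 2/11z).

Solve |R(x)|<1 on ℝ⁻.
x=-0.41: |R|=0.6184
R=−1: 1+9/11x = −1+2/11x ⇒ -7/11x=2 ⇒ x=2/(-7/11)=-3.1429
Confirm numerically:
  x=-2.011: |R|=0.47257 <1
  x=-1.913: |R|=0.41933 <1
  x=-1.377: |R|=0.10128 <1
  x=-3.739: |R|=1.22584 >1
  x=-3.547: |R|=1.15635 >1
Interval (-3.1429, 0).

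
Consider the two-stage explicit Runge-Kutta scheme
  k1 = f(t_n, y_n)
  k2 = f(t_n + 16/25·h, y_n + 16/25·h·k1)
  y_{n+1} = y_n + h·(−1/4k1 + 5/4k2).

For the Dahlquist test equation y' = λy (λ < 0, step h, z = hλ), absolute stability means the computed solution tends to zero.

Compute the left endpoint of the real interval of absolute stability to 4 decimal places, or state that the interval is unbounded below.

On y'=λy, z=hλ:
  k1=λy_n ⇒ h·k1=z·y_n;  k2=λ(1+16/25z)y_n ⇒ h·k2=z(1+16/25z)y_n
  y_{n+1}/y_n = 1 − 1/4z + 5/4z(1+16/25z) = 1 + z + 4/5z²
  Hence R(z) = 1 + z + 4/5z².

Solve |R(x)|<1 on ℝ⁻.
x=-1: |R|=0.8000
R=1: x+4/5x²=0 ⇒ x=−5/4=-1.2500; min R=1−1/(4·4/5)=0.6875>−1
Confirm numerically:
  x=-1.085: |R|=0.85678 <1
  x=-0.960: |R|=0.77728 <1
  x=-0.657: |R|=0.68832 <1
  x=-1.846: |R|=1.88017 >1
  x=-1.836: |R|=1.86072 >1
  x=-1.522: |R|=1.33119 >1
Stable set (-1.2500, 0).

left endpoint -1.2500.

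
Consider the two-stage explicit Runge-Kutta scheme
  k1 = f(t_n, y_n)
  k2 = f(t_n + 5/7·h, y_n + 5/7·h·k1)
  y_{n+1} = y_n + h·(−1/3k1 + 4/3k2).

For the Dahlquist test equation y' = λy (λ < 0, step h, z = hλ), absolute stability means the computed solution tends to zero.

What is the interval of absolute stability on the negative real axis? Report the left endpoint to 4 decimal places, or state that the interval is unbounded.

(-1.0500, 0).

On y'=λy, z=hλ:
  k1=λy_n ⇒ h·k1=z·y_n;  k2=λ(1+5/7z)y_n ⇒ h·k2=z(1+5/7z)y_n
  y_{n+1}/y_n = 1 − 1/3z + 4/3z(1+5/7z) = 1 + z + 20/21z²
  ⇒ R(z) = 1 + z + 20/21z².

Boundary: |R(x)|=1, x<0.
x=-0.52: |R|=0.7375
R=1: x+20/21x²=0 ⇒ x=−21/20=-1.0500; min R=1−1/(4·20/21)=0.7375>−1
Confirm numerically:
  x=-0.800: |R|=0.80952 <1
  x=-0.674: |R|=0.75864 <1
  x=-0.664: |R|=0.75590 <1
  x=-0.433: |R|=0.74556 <1
  x=-1.589: |R|=1.81569 >1
  x=-1.492: |R|=1.62806 >1
So |R|<1 on (-1.0500, 0).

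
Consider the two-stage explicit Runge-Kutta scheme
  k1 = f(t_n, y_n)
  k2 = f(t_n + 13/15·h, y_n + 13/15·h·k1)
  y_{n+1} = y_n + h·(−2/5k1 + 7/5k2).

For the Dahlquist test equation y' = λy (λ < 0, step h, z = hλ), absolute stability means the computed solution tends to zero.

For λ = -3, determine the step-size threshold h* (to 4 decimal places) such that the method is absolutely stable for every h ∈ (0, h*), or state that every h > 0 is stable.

(-0.8242,0); λ=-3 ⇒ h* = (75/91)/3 = 0.2747.

On y'=λy, z=hλ:
  k1=λy_n ⇒ h·k1=z·y_n;  k2=λ(1+13/15z)y_n ⇒ h·k2=z(1+13/15z)y_n
  y_{n+1}/y_n = 1 − 2/5z + 7/5z(1+13/15z) = 1 + z + 91/75z²
  so R(z) = 1 + z + 91/75z².

Find x<0 with |R(x)|<1.
x=-1.17: |R|=1.4909
R=1: x+91/75x²=0 ⇒ x=−75/91=-0.8242; min R=1−1/(4·91/75)=0.7940>−1
Confirm numerically:
  x=-0.713: |R|=0.90382 <1
  x=-0.607: |R|=0.84005 <1
  x=-0.595: |R|=0.83455 <1
  x=-0.522: |R|=0.80861 <1
  x=-1.185: |R|=1.51879 >1
  x=-1.019: |R|=1.24088 >1
  x=-0.959: |R|=1.15688 >1
Interval (-0.8242, 0).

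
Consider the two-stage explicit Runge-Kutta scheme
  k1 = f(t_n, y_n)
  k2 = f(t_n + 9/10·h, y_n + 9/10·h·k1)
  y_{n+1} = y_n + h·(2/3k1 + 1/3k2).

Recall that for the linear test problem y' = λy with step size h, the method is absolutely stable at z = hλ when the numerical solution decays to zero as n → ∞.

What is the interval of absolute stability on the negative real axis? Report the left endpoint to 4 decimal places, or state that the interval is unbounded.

(-3.3333, 0).

Set f=λy, z=hλ:
  k1=λy_n ⇒ h·k1=z·y_n;  k2=λ(1+9/10z)y_n ⇒ h·k2=z(1+9/10z)y_n
  y_{n+1}/y_n = 1 + 2/3z + 1/3z(1+9/10z) = 1 + z + 3/10z²
  so R(z) = 1 + z + 3/10z².

Solve |R(x)|<1 on ℝ⁻.
x=-0.67: |R|=0.4647
R=1: x+3/10x²=0 ⇒ x=−10/3=-3.3333; min R=1−1/(4·3/10)=0.1667>−1
Confirm numerically:
  x=-2.509: |R|=0.37952 <1
  x=-1.907: |R|=0.18399 <1
  x=-1.462: |R|=0.17923 <1
  x=-3.827: |R|=1.56678 >1
  x=-3.782: |R|=1.50906 >1
Interval (-3.3333, 0).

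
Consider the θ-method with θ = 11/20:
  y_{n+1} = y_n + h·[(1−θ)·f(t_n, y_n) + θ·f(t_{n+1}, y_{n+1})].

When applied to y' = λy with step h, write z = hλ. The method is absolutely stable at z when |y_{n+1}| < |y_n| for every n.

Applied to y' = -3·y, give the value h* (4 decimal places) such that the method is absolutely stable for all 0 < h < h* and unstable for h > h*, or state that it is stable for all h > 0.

(−∞, 0) — no finite endpoint. Any h>0 works for λ=-3.

Set f=λy, z=hλ:
  y_{n+1} = y_n + z·[9/20·y_n + 11/20·y_{n+1}] ⇒ (1 − 11/20z)y_{n+1} = (1 + 9/20z)y_n
  so R(z) = (1 + 9/20z)/(1 − 11/20z).

Boundary: |R(x)|=1, x<0.
x=-0.93: |R|=0.3847
x=-2: |R|=0.0476
x=-10: |R|=0.5385
x=-100: |R|=0.7857
θ=11/20≥1/2 ⇒ |1+9/20x|<|1−11/20x| ∀x<0 ⇒ interval (−∞,0).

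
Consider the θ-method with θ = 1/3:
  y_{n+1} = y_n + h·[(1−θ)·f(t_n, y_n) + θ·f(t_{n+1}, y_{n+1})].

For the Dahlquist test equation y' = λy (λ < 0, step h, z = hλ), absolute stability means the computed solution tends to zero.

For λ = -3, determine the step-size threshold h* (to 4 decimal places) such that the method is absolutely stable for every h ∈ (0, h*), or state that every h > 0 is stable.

With y'=λy (z=hλ):
  y_{n+1} = y_n + z·[2/3·y_n + 1/3·y_{n+1}] ⇒ (1 − 1/3z)y_{n+1} = (1 + 2/3z)y_n
  Hence R(z) = (1 + 2/3z)/(1 − 1/3z).

Boundary: |R(x)|=1, x<0.
x=-1.03: |R|=0.2333
R=−1: 1+2/3x = −1+1/3x ⇒ -1/3x=2 ⇒ x=2/(-1/3)=-6.0000
Confirm numerically:
  x=-5.657: |R|=0.96038 <1
  x=-4.861: |R|=0.85511 <1
  x=-4.549: |R|=0.80779 <1
  x=-3.578: |R|=0.63180 <1
  x=-6.579: |R|=1.06044 >1
  x=-6.396: |R|=1.04215 >1
  x=-6.309: |R|=1.03319 >1
Interval (-6.0000, 0).

(-6.0000,0); λ=-3 ⇒ h* = (6)/3 = 2.0000.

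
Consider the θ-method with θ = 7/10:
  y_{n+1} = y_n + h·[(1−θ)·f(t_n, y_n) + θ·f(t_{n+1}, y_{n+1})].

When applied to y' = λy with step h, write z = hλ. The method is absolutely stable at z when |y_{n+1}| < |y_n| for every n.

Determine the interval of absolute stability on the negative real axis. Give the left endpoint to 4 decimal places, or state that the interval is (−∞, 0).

Test eqn y'=λy, z=hλ:
  y_{n+1} = y_n + z·[3/10·y_n + 7/10·y_{n+1}] ⇒ (1 − 7/10z)y_{n+1} = (1 + 3/10z)y_n
  ⇒ R(z) = (1 + 3/10z)/(1 − 7/10z).

Boundary: |R(x)|=1, x<0.
x=-0.45: |R|=0.6578
x=-2: |R|=0.1667
x=-10: |R|=0.2500
x=-100: |R|=0.4085
θ=7/10≥1/2 ⇒ |1+3/10x|<|1−7/10x| ∀x<0 ⇒ interval (−∞,0).

interval (−∞, 0).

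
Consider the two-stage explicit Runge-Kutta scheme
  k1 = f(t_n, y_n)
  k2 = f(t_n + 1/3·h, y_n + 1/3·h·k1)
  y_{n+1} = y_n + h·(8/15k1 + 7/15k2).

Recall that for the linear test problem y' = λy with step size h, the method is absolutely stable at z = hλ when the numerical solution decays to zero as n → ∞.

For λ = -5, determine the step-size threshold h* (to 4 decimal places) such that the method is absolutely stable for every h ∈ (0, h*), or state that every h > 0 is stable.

(-6.4286,0); λ=-5 ⇒ h* = (45/7)/5 = 1.2857.

Set f=λy, z=hλ:
  k1=λy_n ⇒ h·k1=z·y_n;  k2=λ(1+1/3z)y_n ⇒ h·k2=z(1+1/3z)y_n
  y_{n+1}/y_n = 1 + 8/15z + 7/15z(1+1/3z) = 1 + z + 7/45z²
  ⇒ R(z) = 1 + z + 7/45z².

Need |R(x)|<1, x<0.
x=-1.63: |R|=0.2167
R=1: x+7/45x²=0 ⇒ x=−45/7=-6.4286; min R=1−1/(4·7/45)=-0.6071>−1
Confirm numerically:
  x=-6.225: |R|=0.80287 <1
  x=-6.110: |R|=0.69722 <1
  x=-5.526: |R|=0.22415 <1
  x=-5.144: |R|=0.02789 <1
  x=-6.895: |R|=1.50027 >1
  x=-6.717: |R|=1.30137 >1
  x=-6.693: |R|=1.27531 >1
So |R|<1 on (-6.4286, 0).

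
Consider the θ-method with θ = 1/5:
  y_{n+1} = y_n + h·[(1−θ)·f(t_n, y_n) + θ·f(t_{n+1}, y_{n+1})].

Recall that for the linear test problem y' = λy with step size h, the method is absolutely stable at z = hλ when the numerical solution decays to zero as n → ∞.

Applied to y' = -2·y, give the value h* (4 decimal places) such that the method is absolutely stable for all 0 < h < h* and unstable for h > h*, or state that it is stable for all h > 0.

(-3.3333,0); λ=-2 ⇒ h* = (10/3)/2 = 1.6667.

On y'=λy, z=hλ:
  y_{n+1} = y_n + z·[4/5·y_n + 1/5·y_{n+1}] ⇒ (1 − 1/5z)y_{n+1} = (1 + 4/5z)y_n
  Hence R(z) = (1 + 4/5z)/(1 − 1/5z).

Need |R(x)|<1, x<0.
x=-0.63: |R|=0.4405
R=−1: 1+4/5x = −1+1/5x ⇒ -3/5x=2 ⇒ x=2/(-3/5)=-3.3333
Confirm numerically:
  x=-3.278: |R|=0.97995 <1
  x=-2.912: |R|=0.84024 <1
  x=-1.886: |R|=0.36945 <1
  x=-1.814: |R|=0.33108 <1
  x=-3.738: |R|=1.13893 >1
  x=-3.530: |R|=1.06917 >1
Stable set (-3.3333, 0).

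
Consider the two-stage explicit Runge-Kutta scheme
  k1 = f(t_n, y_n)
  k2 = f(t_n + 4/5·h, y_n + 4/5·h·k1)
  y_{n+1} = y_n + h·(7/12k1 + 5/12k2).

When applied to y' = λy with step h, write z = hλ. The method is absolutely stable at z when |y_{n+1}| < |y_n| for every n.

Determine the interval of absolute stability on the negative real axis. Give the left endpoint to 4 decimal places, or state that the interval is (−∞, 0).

On y'=λy, z=hλ:
  k1=λy_n ⇒ h·k1=z·y_n;  k2=λ(1+4/5z)y_n ⇒ h·k2=z(1+4/5z)y_n
  y_{n+1}/y_n = 1 + 7/12z + 5/12z(1+4/5z) = 1 + z + 1/3z²
  so R(z) = 1 + z + 1/3z².

Boundary: |R(x)|=1, x<0.
x=-0.53: |R|=0.5636
R=1: x+1/3x²=0 ⇒ x=−3=-3.0000; min R=1−1/(4·1/3)=0.2500>−1
Confirm numerically:
  x=-2.900: |R|=0.90333 <1
  x=-2.494: |R|=0.57935 <1
  x=-2.100: |R|=0.37000 <1
  x=-1.570: |R|=0.25163 <1
  x=-3.298: |R|=1.32760 >1
  x=-3.105: |R|=1.10867 >1
So |R|<1 on (-3.0000, 0).

(-3.0000, 0).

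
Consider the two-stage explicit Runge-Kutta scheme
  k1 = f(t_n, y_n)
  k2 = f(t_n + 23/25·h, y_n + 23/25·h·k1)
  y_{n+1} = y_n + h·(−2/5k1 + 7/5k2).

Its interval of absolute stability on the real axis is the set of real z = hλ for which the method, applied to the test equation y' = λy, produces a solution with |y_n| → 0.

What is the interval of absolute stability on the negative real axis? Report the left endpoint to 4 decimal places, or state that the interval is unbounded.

Test eqn y'=λy, z=hλ:
  k1=λy_n ⇒ h·k1=z·y_n;  k2=λ(1+23/25z)y_n ⇒ h·k2=z(1+23/25z)y_n
  y_{n+1}/y_n = 1 − 2/5z + 7/5z(1+23/25z) = 1 + z + 161/125z²
  ⇒ R(z) = 1 + z + 161/125z².

Find x<0 with |R(x)|<1.
x=-0.59: |R|=0.8584
R=1: x+161/125x²=0 ⇒ x=−125/161=-0.7764; min R=1−1/(4·161/125)=0.8059>−1
Confirm numerically:
  x=-0.683: |R|=0.91784 <1
  x=-0.553: |R|=0.84088 <1
  x=-0.504: |R|=0.82317 <1
  x=-0.443: |R|=0.80977 <1
  x=-0.946: |R|=1.20665 >1
  x=-0.910: |R|=1.15659 >1
So |R|<1 on (-0.7764, 0).

(-0.7764, 0).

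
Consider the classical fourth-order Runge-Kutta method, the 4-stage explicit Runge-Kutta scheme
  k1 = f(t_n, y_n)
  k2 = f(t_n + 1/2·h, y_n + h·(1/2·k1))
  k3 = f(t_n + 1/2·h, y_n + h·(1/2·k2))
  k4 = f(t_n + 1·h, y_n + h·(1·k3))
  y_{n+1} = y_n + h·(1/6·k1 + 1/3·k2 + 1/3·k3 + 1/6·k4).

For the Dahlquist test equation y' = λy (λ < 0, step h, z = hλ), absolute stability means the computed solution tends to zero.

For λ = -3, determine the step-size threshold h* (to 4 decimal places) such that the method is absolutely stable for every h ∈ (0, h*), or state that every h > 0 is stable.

(-2.7853,0); λ=-3 ⇒ h* = 0.9284.

With y'=λy (z=hλ):
  order 4, 4-stage ⇒ R(z)=1+z+z^2/2+z^3/6+z^4/24
  (e.g. R(-0.32)=0.72618, |R|=0.72618)

Need |R(x)|<1, x<0.
x=-0.32: |R|=0.7262
|R(-2.49)|=0.6387 |R(-1.67)|=0.2723 |R(-1.43)|=0.2793
Bisect:
  x_lo=-3.4289 |R|=2.4905  x_hi=-0.3486 |R|=0.7057
  mid=-1.88876 |R|=0.30222 →hi
  mid=-2.65885 |R|=0.82550 →hi
  mid=-3.04389 |R|=1.46521 →lo
  mid=-2.85137 |R|=1.10427 →lo
  mid=-2.75511 |R|=0.95543 →hi
  mid=-2.80324 |R|=1.02739 →lo
  mid=-2.77917 |R|=0.99081 →hi
  mid=-2.79120 |R|=1.00895 →lo
  mid=-2.78519 |R|=0.99984 →hi
  mid=-2.78820 |R|=1.00438 →lo
  ...
  [-2.78538,-2.78519] ⇒ x*=-2.7853
Interval (-2.7853, 0).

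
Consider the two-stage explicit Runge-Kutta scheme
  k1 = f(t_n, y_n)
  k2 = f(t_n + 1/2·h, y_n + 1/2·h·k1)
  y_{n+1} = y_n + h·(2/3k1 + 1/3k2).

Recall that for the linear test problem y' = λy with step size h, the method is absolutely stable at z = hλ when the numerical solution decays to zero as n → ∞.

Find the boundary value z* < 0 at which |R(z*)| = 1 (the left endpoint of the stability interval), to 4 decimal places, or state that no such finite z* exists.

z* = -6.0000.

With y'=λy (z=hλ):
  k1=λy_n ⇒ h·k1=z·y_n;  k2=λ(1+1/2z)y_n ⇒ h·k2=z(1+1/2z)y_n
  y_{n+1}/y_n = 1 + 2/3z + 1/3z(1+1/2z) = 1 + z + 1/6z²
  ⇒ R(z) = 1 + z + 1/6z².

Boundary: |R(x)|=1, x<0.
x=-0.56: |R|=0.4923
R=1: x+1/6x²=0 ⇒ x=−6=-6.0000; min R=1−1/(4·1/6)=-0.5000>−1
Confirm numerically:
  x=-5.775: |R|=0.78344 <1
  x=-4.908: |R|=0.10674 <1
  x=-4.868: |R|=0.08157 <1
  x=-2.412: |R|=0.44238 <1
  x=-6.277: |R|=1.28979 >1
  x=-6.117: |R|=1.11928 >1
  x=-6.045: |R|=1.04534 >1
So |R|<1 on (-6.0000, 0).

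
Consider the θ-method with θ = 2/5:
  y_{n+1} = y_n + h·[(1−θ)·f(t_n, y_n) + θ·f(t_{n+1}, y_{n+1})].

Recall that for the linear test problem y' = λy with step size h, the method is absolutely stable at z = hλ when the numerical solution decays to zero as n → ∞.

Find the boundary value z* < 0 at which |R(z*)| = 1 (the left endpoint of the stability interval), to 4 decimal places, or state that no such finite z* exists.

Set f=λy, z=hλ:
  y_{n+1} = y_n + z·[3/5·y_n + 2/5·y_{n+1}] ⇒ (1 − 2/5z)y_{n+1} = (1 + 3/5z)y_n
  so R(z) = (1 + 3/5z)/(1 − 2/5z).

Find x<0 with |R(x)|<1.
x=-1.17: |R|=0.2030
R=−1: 1+3/5x = −1+2/5x ⇒ -1/5x=2 ⇒ x=2/(-1/5)=-10.0000
Confirm numerically:
  x=-9.219: |R|=0.96668 <1
  x=-7.199: |R|=0.85560 <1
  x=-6.470: |R|=0.80323 <1
  x=-10.337: |R|=1.01313 >1
  x=-10.191: |R|=1.00753 >1
Interval (-10.0000, 0).

left endpoint -10.0000.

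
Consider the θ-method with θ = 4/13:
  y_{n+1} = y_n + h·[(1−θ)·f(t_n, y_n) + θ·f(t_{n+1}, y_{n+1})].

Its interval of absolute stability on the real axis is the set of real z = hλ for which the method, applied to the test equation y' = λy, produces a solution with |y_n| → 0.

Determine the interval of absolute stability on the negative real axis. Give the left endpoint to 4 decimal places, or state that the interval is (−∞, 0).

With y'=λy (z=hλ):
  y_{n+1} = y_n + z·[9/13·y_n + 4/13·y_{n+1}] ⇒ (1 − 4/13z)y_{n+1} = (1 + 9/13z)y_n
  Hence R(z) = (1 + 9/13z)/(1 − 4/13z).

Solve |R(x)|<1 on ℝ⁻.
x=-0.87: |R|=0.3137
R=−1: 1+9/13x = −1+4/13x ⇒ -5/13x=2 ⇒ x=2/(-5/13)=-5.2000
Confirm numerically:
  x=-5.153: |R|=0.99301 <1
  x=-4.605: |R|=0.90532 <1
  x=-2.533: |R|=0.42353 <1
  x=-2.177: |R|=0.30371 <1
  x=-5.793: |R|=1.08197 >1
  x=-5.664: |R|=1.06507 >1
  x=-5.269: |R|=1.01012 >1
Stable set (-5.2000, 0).

z∈(-5.2000,0).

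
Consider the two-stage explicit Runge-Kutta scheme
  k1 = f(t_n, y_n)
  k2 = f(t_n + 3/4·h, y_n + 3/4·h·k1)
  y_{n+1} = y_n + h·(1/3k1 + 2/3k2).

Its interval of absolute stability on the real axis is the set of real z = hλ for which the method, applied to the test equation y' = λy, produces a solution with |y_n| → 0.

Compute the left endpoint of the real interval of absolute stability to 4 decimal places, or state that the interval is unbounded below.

On y'=λy, z=hλ:
  k1=λy_n ⇒ h·k1=z·y_n;  k2=λ(1+3/4z)y_n ⇒ h·k2=z(1+3/4z)y_n
  y_{n+1}/y_n = 1 + 1/3z + 2/3z(1+3/4z) = 1 + z + 1/2z²
  ⇒ R(z) = 1 + z + 1/2z².

Find x<0 with |R(x)|<1.
x=-0.78: |R|=0.5242
R=1: x+1/2x²=0 ⇒ x=−2=-2.0000; min R=1−1/(4·1/2)=0.5000>−1
Confirm numerically:
  x=-1.955: |R|=0.95601 <1
  x=-1.555: |R|=0.65401 <1
  x=-1.201: |R|=0.52020 <1
  x=-1.166: |R|=0.51378 <1
  x=-2.516: |R|=1.64913 >1
  x=-2.067: |R|=1.06924 >1
So |R|<1 on (-2.0000, 0).

z* = -2.0000.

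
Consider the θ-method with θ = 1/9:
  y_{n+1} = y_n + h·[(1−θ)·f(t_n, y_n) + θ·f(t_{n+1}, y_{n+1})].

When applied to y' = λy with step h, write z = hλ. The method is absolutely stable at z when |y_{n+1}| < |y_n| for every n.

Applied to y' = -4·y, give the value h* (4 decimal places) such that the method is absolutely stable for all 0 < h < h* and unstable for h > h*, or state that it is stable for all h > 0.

(-2.5714,0); λ=-4 ⇒ h* = (18/7)/4 = 0.6429.

Test eqn y'=λy, z=hλ:
  y_{n+1} = y_n + z·[8/9·y_n + 1/9·y_{n+1}] ⇒ (1 − 1/9z)y_{n+1} = (1 + 8/9z)y_n
  so R(z) = (1 + 8/9z)/(1 − 1/9z).

Boundary: |R(x)|=1, x<0.
x=-0.87: |R|=0.2067
R=−1: 1+8/9x = −1+1/9x ⇒ -7/9x=2 ⇒ x=2/(-7/9)=-2.5714
Confirm numerically:
  x=-2.188: |R|=0.76010 <1
  x=-2.145: |R|=0.73217 <1
  x=-1.985: |R|=0.62631 <1
  x=-1.705: |R|=0.43344 <1
  x=-2.966: |R|=1.23082 >1
  x=-2.926: |R|=1.20812 >1
  x=-2.781: |R|=1.12452 >1
Stable set (-2.5714, 0).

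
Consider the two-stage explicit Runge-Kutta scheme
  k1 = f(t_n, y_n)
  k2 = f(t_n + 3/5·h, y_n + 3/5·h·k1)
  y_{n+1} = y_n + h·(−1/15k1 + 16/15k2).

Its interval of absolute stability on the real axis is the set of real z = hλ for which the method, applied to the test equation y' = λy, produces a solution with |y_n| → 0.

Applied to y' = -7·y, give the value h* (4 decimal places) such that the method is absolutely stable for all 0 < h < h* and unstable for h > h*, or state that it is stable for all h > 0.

(-1.5625,0); λ=-7 ⇒ h* = (25/16)/7 = 0.2232.

Test eqn y'=λy, z=hλ:
  k1=λy_n ⇒ h·k1=z·y_n;  k2=λ(1+3/5z)y_n ⇒ h·k2=z(1+3/5z)y_n
  y_{n+1}/y_n = 1 − 1/15z + 16/15z(1+3/5z) = 1 + z + 16/25z²
  ⇒ R(z) = 1 + z + 16/25z².

Solve |R(x)|<1 on ℝ⁻.
x=-1.2: |R|=0.7216
R=1: x+16/25x²=0 ⇒ x=−25/16=-1.5625; min R=1−1/(4·16/25)=0.6094>−1
Confirm numerically:
  x=-1.399: |R|=0.85361 <1
  x=-0.924: |R|=0.62242 <1
  x=-0.875: |R|=0.61500 <1
  x=-0.650: |R|=0.62040 <1
  x=-2.057: |R|=1.65100 >1
  x=-1.894: |R|=1.40183 >1
  x=-1.792: |R|=1.26321 >1
Interval (-1.5625, 0).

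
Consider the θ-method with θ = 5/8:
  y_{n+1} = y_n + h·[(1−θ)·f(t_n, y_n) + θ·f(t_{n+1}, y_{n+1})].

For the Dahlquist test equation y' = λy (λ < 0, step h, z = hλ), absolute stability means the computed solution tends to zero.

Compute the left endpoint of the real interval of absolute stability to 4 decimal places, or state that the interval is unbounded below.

(−∞, 0) — no finite endpoint.

On y'=λy, z=hλ:
  y_{n+1} = y_n + z·[3/8·y_n + 5/8·y_{n+1}] ⇒ (1 − 5/8z)y_{n+1} = (1 + 3/8z)y_n
  ⇒ R(z) = (1 + 3/8z)/(1 − 5/8z).

Need |R(x)|<1, x<0.
x=-0.9: |R|=0.4240
x=-2: |R|=0.1111
x=-10: |R|=0.3793
x=-100: |R|=0.5748
θ=5/8≥1/2 ⇒ |1+3/8x|<|1−5/8x| ∀x<0 ⇒ unbounded interval.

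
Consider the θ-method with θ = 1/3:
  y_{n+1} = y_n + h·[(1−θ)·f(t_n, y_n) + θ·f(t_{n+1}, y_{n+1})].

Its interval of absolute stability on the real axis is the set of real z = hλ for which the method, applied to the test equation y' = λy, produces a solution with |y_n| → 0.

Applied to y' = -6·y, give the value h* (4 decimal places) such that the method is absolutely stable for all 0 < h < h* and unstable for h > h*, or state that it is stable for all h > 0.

(-6.0000,0); λ=-6 ⇒ h* = (6)/6 = 1.0000.

With y'=λy (z=hλ):
  y_{n+1} = y_n + z·[2/3·y_n + 1/3·y_{n+1}] ⇒ (1 − 1/3z)y_{n+1} = (1 + 2/3z)y_n
  R(z) = (1 + 2/3z)/(1 − 1/3z).

Boundary: |R(x)|=1, x<0.
x=-1.7: |R|=0.0851
R=−1: 1+2/3x = −1+1/3x ⇒ -1/3x=2 ⇒ x=2/(-1/3)=-6.0000
Confirm numerically:
  x=-5.135: |R|=0.89367 <1
  x=-4.846: |R|=0.85292 <1
  x=-3.678: |R|=0.65229 <1
  x=-6.298: |R|=1.03205 >1
  x=-6.137: |R|=1.01499 >1
Stable set (-6.0000, 0).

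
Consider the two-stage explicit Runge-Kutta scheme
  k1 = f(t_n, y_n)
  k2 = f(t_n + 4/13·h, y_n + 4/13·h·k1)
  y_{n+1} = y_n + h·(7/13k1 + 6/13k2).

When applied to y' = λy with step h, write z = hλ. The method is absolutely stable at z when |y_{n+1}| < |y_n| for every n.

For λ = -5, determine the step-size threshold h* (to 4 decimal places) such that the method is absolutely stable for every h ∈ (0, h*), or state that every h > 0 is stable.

With y'=λy (z=hλ):
  k1=λy_n ⇒ h·k1=z·y_n;  k2=λ(1+4/13z)y_n ⇒ h·k2=z(1+4/13z)y_n
  y_{n+1}/y_n = 1 + 7/13z + 6/13z(1+4/13z) = 1 + z + 24/169z²
  R(z) = 1 + z + 24/169z².

Boundary: |R(x)|=1, x<0.
x=-0.34: |R|=0.6764
R=1: x+24/169x²=0 ⇒ x=−169/24=-7.0417; min R=1−1/(4·24/169)=-0.7604>−1
Confirm numerically:
  x=-6.790: |R|=0.75733 <1
  x=-5.717: |R|=0.07547 <1
  x=-4.443: |R|=0.63965 <1
  x=-3.114: |R|=0.73691 <1
  x=-7.606: |R|=1.60956 >1
  x=-7.331: |R|=1.30122 >1
Interval (-7.0417, 0).

(-7.0417,0); λ=-5 ⇒ h* = (169/24)/5 = 1.4083.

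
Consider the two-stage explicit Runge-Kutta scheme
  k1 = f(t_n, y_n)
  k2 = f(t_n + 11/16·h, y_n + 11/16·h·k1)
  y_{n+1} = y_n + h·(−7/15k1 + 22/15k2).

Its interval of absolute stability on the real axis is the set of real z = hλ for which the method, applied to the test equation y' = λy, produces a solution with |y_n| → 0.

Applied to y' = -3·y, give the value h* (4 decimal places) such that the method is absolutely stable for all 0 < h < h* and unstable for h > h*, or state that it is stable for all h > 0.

Set f=λy, z=hλ:
  k1=λy_n ⇒ h·k1=z·y_n;  k2=λ(1+11/16z)y_n ⇒ h·k2=z(1+11/16z)y_n
  y_{n+1}/y_n = 1 − 7/15z + 22/15z(1+11/16z) = 1 + z + 121/120z²
  ⇒ R(z) = 1 + z + 121/120z².

Boundary: |R(x)|=1, x<0.
x=-0.66: |R|=0.7792
R=1: x+121/120x²=0 ⇒ x=−120/121=-0.9917; min R=1−1/(4·121/120)=0.7521>−1
Confirm numerically:
  x=-0.900: |R|=0.91675 <1
  x=-0.795: |R|=0.84229 <1
  x=-0.697: |R|=0.79286 <1
  x=-0.407: |R|=0.76003 <1
  x=-1.429: |R|=1.63006 >1
  x=-1.278: |R|=1.36889 >1
  x=-1.144: |R|=1.17564 >1
Interval (-0.9917, 0).

(-0.9917,0); λ=-3 ⇒ h* = (120/121)/3 = 0.3306.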